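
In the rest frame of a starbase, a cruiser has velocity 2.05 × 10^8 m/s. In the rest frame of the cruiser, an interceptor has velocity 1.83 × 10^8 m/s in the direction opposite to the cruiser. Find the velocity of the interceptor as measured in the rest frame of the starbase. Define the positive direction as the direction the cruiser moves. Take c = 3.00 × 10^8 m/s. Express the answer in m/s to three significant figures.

+3.77 × 10^7 m/s

In units of c (dividing by 3.00 × 10^8 m/s): v = 0.683, u' = -0.610.
u = (u' + v)/(1 + u'v/c²):
u = (-0.610 + 0.683) / (1 + (-0.610)·0.683) = 0.0733/0.5832 = 0.1258
(Galilean addition would give +0.073c.)
Converting back: u = 0.1258 × 3.00 × 10^8 m/s.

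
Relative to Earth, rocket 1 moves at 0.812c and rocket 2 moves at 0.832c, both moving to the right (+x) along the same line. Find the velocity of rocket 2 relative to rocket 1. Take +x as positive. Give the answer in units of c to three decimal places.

+0.062c

β_A = 0.812, β_B = 0.832.
Transform to A's frame with the inverse velocity-addition law: u' = (u − v)/(1 − uv/c²), taking u = β_B and v = β_A.
u' = (0.832 − 0.812) / (1 − (0.812)(0.832)) = 0.0200/0.3244 = 0.0616.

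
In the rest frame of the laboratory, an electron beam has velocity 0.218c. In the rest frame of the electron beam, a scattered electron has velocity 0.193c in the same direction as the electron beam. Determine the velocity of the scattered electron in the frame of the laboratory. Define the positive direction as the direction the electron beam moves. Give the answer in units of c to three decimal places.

0.394c

With v = 0.218 and u' = 0.193 (in units of c),
u = (u' + v)/(1 + u'v/c²):
u = (0.193 + 0.218) / (1 + 0.193·0.218) = 0.4110/1.0421 = 0.3944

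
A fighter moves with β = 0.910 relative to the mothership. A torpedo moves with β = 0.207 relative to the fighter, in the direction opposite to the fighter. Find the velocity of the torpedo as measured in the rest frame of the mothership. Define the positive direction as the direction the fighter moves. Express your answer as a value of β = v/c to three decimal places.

β = +0.866

With v = 0.910 and u' = -0.207 (in units of c),
u = (u' + v)/(1 + u'v/c²):
u = (-0.207 + 0.910) / (1 + (-0.207)·0.910) = 0.7030/0.8116 = 0.8662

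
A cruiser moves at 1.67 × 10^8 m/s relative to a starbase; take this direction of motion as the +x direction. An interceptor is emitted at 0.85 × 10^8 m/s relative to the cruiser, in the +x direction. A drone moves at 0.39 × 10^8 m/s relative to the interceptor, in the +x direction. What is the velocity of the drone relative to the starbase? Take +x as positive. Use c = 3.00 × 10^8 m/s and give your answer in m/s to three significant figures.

2.35 × 10^8 m/s

Apply u = (u' + v)/(1 + u'v/c²) successively, working outward toward the starbase.
(Dividing each given speed by c = 3.00 × 10^8 m/s to work in units of c.)
Start: velocity of the cruiser relative to the starbase = 0.5567c.
Compose with the interceptor (u' = 0.283 in the cruiser frame): u_1 = (0.283 + 0.557) / (1 + 0.283·0.557) = 0.8400/1.1577 = 0.7256.
Compose with the drone (u' = 0.130 in the interceptor frame): u_2 = (0.130 + 0.726) / (1 + 0.130·0.726) = 0.8556/1.0943 = 0.7818.
So u = 0.7818 × 3.00 × 10^8 m/s.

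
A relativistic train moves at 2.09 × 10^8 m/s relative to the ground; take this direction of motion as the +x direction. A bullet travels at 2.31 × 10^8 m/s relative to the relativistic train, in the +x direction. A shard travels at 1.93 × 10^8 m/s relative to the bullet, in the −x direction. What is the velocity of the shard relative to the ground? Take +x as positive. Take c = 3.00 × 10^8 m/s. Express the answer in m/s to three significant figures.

+2.42 × 10^8 m/s

Apply u = (u' + v)/(1 + u'v/c²) successively, working outward toward the ground.
(Dividing each given speed by c = 3.00 × 10^8 m/s to work in units of c.)
Start: velocity of the relativistic train relative to the ground = 0.6967c.
Compose with the bullet (u' = 0.770 in the relativistic train frame): u_1 = (0.770 + 0.697) / (1 + 0.770·0.697) = 1.4667/1.5364 = 0.9546.
Compose with the shard (u' = -0.643 in the bullet frame): u_2 = (-0.643 + 0.955) / (1 + (-0.643)·0.955) = 0.3113/0.3859 = 0.8066.
So u = 0.8066 × 3.00 × 10^8 m/s.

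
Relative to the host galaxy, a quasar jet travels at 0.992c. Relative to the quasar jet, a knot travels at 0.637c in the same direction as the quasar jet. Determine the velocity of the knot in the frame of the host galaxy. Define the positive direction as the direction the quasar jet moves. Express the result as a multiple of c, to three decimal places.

0.998c

With v = 0.992 and u' = 0.637 (in units of c),
u = (u' + v)/(1 + u'v/c²):
u = (0.637 + 0.992) / (1 + 0.637·0.992) = 1.6290/1.6319 = 0.9982
(Galilean addition would give +1.629c, exceeding c.)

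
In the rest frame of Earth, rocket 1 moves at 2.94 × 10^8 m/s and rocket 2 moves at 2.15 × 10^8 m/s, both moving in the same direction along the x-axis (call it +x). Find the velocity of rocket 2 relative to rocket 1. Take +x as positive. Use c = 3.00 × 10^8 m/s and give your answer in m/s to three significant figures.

-2.65 × 10^8 m/s

β_A = 0.980, β_B = 0.717 (dividing each by c = 3.00 × 10^8 m/s).
Transform to A's frame with the inverse velocity-addition law: u' = (u − v)/(1 − uv/c²), taking u = β_B and v = β_A.
u' = (0.717 − 0.980) / (1 − (0.980)(0.717)) = -0.2633/0.2977 = -0.8847.
u' = -0.8847 × 3.00 × 10^8 m/s.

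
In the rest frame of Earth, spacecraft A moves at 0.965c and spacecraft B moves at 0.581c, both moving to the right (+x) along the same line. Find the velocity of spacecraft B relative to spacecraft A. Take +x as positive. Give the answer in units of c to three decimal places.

-0.874c

β_A = 0.965, β_B = 0.581.
Transform to A's frame with the inverse velocity-addition law: u' = (u − v)/(1 − uv/c²), taking u = β_B and v = β_A.
u' = (0.581 − 0.965) / (1 − (0.965)(0.581)) = -0.3840/0.4393 = -0.8740.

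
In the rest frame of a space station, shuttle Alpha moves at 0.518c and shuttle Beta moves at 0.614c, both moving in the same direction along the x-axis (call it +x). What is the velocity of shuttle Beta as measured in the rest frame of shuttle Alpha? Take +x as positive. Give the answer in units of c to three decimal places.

β_A = 0.518, β_B = 0.614.
Transform to A's frame with the inverse velocity-addition law: u' = (u − v)/(1 − uv/c²), taking u = β_B and v = β_A.
u' = (0.614 − 0.518) / (1 − (0.518)(0.614)) = 0.0960/0.6819 = 0.1408.

+0.141c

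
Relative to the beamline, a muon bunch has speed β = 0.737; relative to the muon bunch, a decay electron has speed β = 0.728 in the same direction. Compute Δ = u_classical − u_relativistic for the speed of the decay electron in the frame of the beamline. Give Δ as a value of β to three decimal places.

Galilean: u_cl = 0.728 + 0.737 = 1.4650.
Relativistic: u_rel = (0.728 + 0.737) / (1 + 0.728·0.737) = 1.4650/1.5365 = 0.9534.
Δ = 1.4650 − 0.9534 = 0.5116.
(The classical prediction exceeds c; the relativistic result does not.)

Δ = 0.512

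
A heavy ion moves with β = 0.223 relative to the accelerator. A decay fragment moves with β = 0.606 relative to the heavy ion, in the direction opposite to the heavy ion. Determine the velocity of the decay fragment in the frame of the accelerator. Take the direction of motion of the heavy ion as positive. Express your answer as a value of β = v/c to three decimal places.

With v = 0.223 and u' = -0.606 (in units of c),
u = (u' + v)/(1 + u'v/c²):
u = (-0.606 + 0.223) / (1 + (-0.606)·0.223) = -0.3830/0.8649 = -0.4428

β = -0.443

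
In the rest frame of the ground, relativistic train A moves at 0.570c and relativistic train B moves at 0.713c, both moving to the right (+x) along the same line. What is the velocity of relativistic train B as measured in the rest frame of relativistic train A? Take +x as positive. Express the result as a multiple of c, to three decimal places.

β_A = 0.570, β_B = 0.713.
Transform to A's frame with the inverse velocity-addition law: u' = (u − v)/(1 − uv/c²), taking u = β_B and v = β_A.
u' = (0.713 − 0.570) / (1 − (0.570)(0.713)) = 0.1430/0.5936 = 0.2409.

+0.241c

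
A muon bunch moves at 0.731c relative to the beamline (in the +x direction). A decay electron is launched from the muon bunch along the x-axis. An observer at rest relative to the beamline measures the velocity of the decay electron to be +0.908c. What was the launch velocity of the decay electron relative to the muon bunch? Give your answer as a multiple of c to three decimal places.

+0.526c

Invert the composition law: u' = (u − v)/(1 − uv/c²).
u' = (0.908 − 0.731) / (1 − (0.908)(0.731)) = 0.1770/0.3363 = 0.5264.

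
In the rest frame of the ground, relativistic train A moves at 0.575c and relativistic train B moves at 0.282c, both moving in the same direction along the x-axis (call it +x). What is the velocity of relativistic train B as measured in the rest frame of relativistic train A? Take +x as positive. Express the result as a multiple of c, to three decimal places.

-0.350c

β_A = 0.575, β_B = 0.282.
Transform to A's frame with the inverse velocity-addition law: u' = (u − v)/(1 − uv/c²), taking u = β_B and v = β_A.
u' = (0.282 − 0.575) / (1 − (0.575)(0.282)) = -0.2930/0.8378 = -0.3497.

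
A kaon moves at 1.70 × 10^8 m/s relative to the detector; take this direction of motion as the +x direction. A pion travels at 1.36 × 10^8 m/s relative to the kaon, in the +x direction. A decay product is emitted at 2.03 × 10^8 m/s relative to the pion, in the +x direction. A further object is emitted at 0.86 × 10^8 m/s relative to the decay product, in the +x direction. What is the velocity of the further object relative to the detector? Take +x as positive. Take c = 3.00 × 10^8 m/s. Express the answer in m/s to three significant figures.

Apply u = (u' + v)/(1 + u'v/c²) successively, working outward toward the detector.
(Dividing each given speed by c = 3.00 × 10^8 m/s to work in units of c.)
Start: velocity of the kaon relative to the detector = 0.5667c.
Compose with the pion (u' = 0.453 in the kaon frame): u_1 = (0.453 + 0.567) / (1 + 0.453·0.567) = 1.0200/1.2569 = 0.8115.
Compose with the decay product (u' = 0.677 in the pion frame): u_2 = (0.677 + 0.812) / (1 + 0.677·0.812) = 1.4882/1.5491 = 0.9607.
Compose with the further object (u' = 0.287 in the decay product frame): u_3 = (0.287 + 0.961) / (1 + 0.287·0.961) = 1.2473/1.2754 = 0.9780.
So u = 0.9780 × 3.00 × 10^8 m/s.

2.93 × 10^8 m/s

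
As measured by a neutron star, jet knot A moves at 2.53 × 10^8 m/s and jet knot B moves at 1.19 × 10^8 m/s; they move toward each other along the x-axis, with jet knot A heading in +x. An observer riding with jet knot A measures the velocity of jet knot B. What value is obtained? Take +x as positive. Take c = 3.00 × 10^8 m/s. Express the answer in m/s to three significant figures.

β_A = 0.843, β_B = -0.397 (dividing each by c = 3.00 × 10^8 m/s).
Transform to A's frame with the inverse velocity-addition law: u' = (u − v)/(1 − uv/c²), taking u = β_B and v = β_A.
u' = (-0.397 − 0.843) / (1 − (0.843)(-0.397)) = -1.2400/1.3345 = -0.9292.
u' = -0.9292 × 3.00 × 10^8 m/s.

-2.79 × 10^8 m/s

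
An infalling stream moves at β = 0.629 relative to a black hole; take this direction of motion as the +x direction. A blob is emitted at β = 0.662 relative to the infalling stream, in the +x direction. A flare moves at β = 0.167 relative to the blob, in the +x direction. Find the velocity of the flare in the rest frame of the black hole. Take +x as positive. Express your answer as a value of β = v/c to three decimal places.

Apply u = (u' + v)/(1 + u'v/c²) successively, working outward toward the black hole.
Start: velocity of the infalling stream relative to the black hole = 0.6290c.
Compose with the blob (u' = 0.662 in the infalling stream frame): u_1 = (0.662 + 0.629) / (1 + 0.662·0.629) = 1.2910/1.4164 = 0.9115.
Compose with the flare (u' = 0.167 in the blob frame): u_2 = (0.167 + 0.911) / (1 + 0.167·0.911) = 1.0785/1.1522 = 0.9360.

β = 0.936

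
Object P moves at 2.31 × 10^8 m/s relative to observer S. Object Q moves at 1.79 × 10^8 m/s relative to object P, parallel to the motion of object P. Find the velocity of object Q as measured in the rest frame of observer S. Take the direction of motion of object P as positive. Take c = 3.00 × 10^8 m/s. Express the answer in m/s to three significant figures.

In units of c (dividing by 3.00 × 10^8 m/s): v = 0.770, u' = 0.597.
u = (u' + v)/(1 + u'v/c²):
u = (0.597 + 0.770) / (1 + 0.597·0.770) = 1.3667/1.4594 = 0.9364
Converting back: u = 0.9364 × 3.00 × 10^8 m/s.

2.81 × 10^8 m/s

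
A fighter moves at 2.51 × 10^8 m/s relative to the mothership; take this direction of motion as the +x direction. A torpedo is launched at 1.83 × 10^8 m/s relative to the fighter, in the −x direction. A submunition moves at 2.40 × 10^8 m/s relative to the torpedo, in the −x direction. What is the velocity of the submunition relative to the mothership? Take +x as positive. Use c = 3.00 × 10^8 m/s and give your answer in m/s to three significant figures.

-1.61 × 10^8 m/s

Apply u = (u' + v)/(1 + u'v/c²) successively, working outward toward the mothership.
(Dividing each given speed by c = 3.00 × 10^8 m/s to work in units of c.)
Start: velocity of the fighter relative to the mothership = 0.8367c.
Compose with the torpedo (u' = -0.610 in the fighter frame): u_1 = (-0.610 + 0.837) / (1 + (-0.610)·0.837) = 0.2267/0.4896 = 0.4629.
Compose with the submunition (u' = -0.800 in the torpedo frame): u_2 = (-0.800 + 0.463) / (1 + (-0.800)·0.463) = -0.3371/0.6297 = -0.5353.
So u = -0.5353 × 3.00 × 10^8 m/s.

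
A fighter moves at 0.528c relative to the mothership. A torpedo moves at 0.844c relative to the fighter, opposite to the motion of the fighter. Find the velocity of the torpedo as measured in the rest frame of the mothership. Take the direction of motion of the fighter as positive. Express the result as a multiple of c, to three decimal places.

-0.570c

With v = 0.528 and u' = -0.844 (in units of c),
u = (u' + v)/(1 + u'v/c²):
u = (-0.844 + 0.528) / (1 + (-0.844)·0.528) = -0.3160/0.5544 = -0.5700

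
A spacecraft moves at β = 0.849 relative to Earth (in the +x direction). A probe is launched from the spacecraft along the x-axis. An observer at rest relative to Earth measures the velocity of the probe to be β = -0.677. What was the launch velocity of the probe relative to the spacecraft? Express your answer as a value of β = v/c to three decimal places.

Invert the composition law: u' = (u − v)/(1 − uv/c²).
u' = (-0.677 − 0.849) / (1 − (-0.677)(0.849)) = -1.5260/1.5748 = -0.9690.

β = -0.969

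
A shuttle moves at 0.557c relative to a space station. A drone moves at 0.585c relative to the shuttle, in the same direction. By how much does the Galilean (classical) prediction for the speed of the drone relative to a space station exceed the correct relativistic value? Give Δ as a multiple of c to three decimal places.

Galilean: u_cl = 0.585 + 0.557 = 1.1420.
Relativistic: u_rel = (0.585 + 0.557) / (1 + 0.585·0.557) = 1.1420/1.3258 = 0.8613.
Δ = 1.1420 − 0.8613 = 0.2807.
(The classical prediction exceeds c; the relativistic result does not.)

Δ = 0.281c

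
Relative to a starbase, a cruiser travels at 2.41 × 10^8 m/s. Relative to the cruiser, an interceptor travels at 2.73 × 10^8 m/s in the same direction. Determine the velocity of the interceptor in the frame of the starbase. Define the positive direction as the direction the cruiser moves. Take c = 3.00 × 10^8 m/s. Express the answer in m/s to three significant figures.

2.97 × 10^8 m/s

In units of c (dividing by 3.00 × 10^8 m/s): v = 0.803, u' = 0.910.
u = (u' + v)/(1 + u'v/c²):
u = (0.910 + 0.803) / (1 + 0.910·0.803) = 1.7133/1.7310 = 0.9898
(Galilean addition would give +1.713c, exceeding c.)
Converting back: u = 0.9898 × 3.00 × 10^8 m/s.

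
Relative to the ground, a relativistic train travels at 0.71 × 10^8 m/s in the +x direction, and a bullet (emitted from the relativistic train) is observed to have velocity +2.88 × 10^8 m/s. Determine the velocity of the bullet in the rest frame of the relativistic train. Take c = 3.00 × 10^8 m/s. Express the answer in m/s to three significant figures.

+2.81 × 10^8 m/s

v = 0.237c, u = 0.960c.
Invert the composition law: u' = (u − v)/(1 − uv/c²).
u' = (0.960 − 0.237) / (1 − (0.960)(0.237)) = 0.7233/0.7728 = 0.9360.
u' = 0.9360 × 3.00 × 10^8 m/s.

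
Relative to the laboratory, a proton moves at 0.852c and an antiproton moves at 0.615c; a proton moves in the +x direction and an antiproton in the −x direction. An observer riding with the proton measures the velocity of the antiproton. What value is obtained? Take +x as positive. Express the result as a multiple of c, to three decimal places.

-0.963c

β_A = 0.852, β_B = -0.615.
Transform to A's frame with the inverse velocity-addition law: u' = (u − v)/(1 − uv/c²), taking u = β_B and v = β_A.
u' = (-0.615 − 0.852) / (1 − (0.852)(-0.615)) = -1.4670/1.5240 = -0.9626.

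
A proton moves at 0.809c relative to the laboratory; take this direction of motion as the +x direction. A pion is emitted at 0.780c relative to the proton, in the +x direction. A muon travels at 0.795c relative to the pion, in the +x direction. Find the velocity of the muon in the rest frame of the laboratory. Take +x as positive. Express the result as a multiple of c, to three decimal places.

Apply u = (u' + v)/(1 + u'v/c²) successively, working outward toward the laboratory.
Start: velocity of the proton relative to the laboratory = 0.8090c.
Compose with the pion (u' = 0.780 in the proton frame): u_1 = (0.780 + 0.809) / (1 + 0.780·0.809) = 1.5890/1.6310 = 0.9742.
Compose with the muon (u' = 0.795 in the pion frame): u_2 = (0.795 + 0.974) / (1 + 0.795·0.974) = 1.7692/1.7745 = 0.9970.

0.997c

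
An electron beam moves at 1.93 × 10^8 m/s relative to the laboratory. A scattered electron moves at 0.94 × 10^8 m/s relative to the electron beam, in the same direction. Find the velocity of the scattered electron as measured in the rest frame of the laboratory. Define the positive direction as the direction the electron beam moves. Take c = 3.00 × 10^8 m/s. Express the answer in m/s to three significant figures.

In units of c (dividing by 3.00 × 10^8 m/s): v = 0.643, u' = 0.313.
u = (u' + v)/(1 + u'v/c²):
u = (0.313 + 0.643) / (1 + 0.313·0.643) = 0.9567/1.2016 = 0.7962
(Galilean addition would give +0.957c.)
Converting back: u = 0.7962 × 3.00 × 10^8 m/s.

2.39 × 10^8 m/s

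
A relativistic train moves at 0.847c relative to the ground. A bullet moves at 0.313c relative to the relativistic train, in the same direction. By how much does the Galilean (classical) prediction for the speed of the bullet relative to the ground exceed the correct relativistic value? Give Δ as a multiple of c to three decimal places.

Δ = 0.243c

Galilean: u_cl = 0.313 + 0.847 = 1.1600.
Relativistic: u_rel = (0.313 + 0.847) / (1 + 0.313·0.847) = 1.1600/1.2651 = 0.9169.
Δ = 1.1600 − 0.9169 = 0.2431.
(The classical prediction exceeds c; the relativistic result does not.)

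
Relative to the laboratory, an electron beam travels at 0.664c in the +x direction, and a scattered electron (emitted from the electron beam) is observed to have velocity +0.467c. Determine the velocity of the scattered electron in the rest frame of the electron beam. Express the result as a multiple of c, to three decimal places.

Invert the composition law: u' = (u − v)/(1 − uv/c²).
u' = (0.467 − 0.664) / (1 − (0.467)(0.664)) = -0.1970/0.6899 = -0.2855.

-0.286c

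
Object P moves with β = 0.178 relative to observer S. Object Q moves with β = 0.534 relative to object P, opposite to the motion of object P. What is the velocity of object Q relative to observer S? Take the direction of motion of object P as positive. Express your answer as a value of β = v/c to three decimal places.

With v = 0.178 and u' = -0.534 (in units of c),
u = (u' + v)/(1 + u'v/c²):
u = (-0.534 + 0.178) / (1 + (-0.534)·0.178) = -0.3560/0.9049 = -0.3934

β = -0.393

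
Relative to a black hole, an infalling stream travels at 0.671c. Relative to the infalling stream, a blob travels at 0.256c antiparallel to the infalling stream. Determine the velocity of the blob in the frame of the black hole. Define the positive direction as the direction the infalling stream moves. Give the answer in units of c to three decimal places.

With v = 0.671 and u' = -0.256 (in units of c),
u = (u' + v)/(1 + u'v/c²):
u = (-0.256 + 0.671) / (1 + (-0.256)·0.671) = 0.4150/0.8282 = 0.5011
(Galilean addition would give +0.415c.)

+0.501c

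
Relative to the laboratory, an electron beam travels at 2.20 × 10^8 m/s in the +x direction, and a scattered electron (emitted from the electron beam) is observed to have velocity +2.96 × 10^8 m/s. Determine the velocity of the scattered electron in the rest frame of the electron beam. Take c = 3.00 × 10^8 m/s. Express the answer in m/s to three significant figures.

v = 0.733c, u = 0.987c.
Invert the composition law: u' = (u − v)/(1 − uv/c²).
u' = (0.987 − 0.733) / (1 − (0.987)(0.733)) = 0.2533/0.2764 = 0.9164.
u' = 0.9164 × 3.00 × 10^8 m/s.

+2.75 × 10^8 m/s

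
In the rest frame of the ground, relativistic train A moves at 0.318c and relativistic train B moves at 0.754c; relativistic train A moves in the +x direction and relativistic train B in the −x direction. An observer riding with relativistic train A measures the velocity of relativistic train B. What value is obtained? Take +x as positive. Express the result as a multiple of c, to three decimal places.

β_A = 0.318, β_B = -0.754.
Transform to A's frame with the inverse velocity-addition law: u' = (u − v)/(1 − uv/c²), taking u = β_B and v = β_A.
u' = (-0.754 − 0.318) / (1 − (0.318)(-0.754)) = -1.0720/1.2398 = -0.8647.

-0.865c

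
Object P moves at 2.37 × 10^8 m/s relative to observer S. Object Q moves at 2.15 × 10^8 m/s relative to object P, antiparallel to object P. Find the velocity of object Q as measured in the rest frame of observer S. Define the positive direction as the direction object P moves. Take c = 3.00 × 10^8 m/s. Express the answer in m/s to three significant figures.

+5.07 × 10^7 m/s

In units of c (dividing by 3.00 × 10^8 m/s): v = 0.790, u' = -0.717.
u = (u' + v)/(1 + u'v/c²):
u = (-0.717 + 0.790) / (1 + (-0.717)·0.790) = 0.0733/0.4338 = 0.1690
(Galilean addition would give +0.073c.)
Converting back: u = 0.1690 × 3.00 × 10^8 m/s.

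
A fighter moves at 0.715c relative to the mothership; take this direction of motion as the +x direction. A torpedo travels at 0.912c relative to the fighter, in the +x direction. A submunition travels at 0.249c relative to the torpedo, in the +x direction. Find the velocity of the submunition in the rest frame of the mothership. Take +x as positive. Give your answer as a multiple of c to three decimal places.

Apply u = (u' + v)/(1 + u'v/c²) successively, working outward toward the mothership.
Start: velocity of the fighter relative to the mothership = 0.7150c.
Compose with the torpedo (u' = 0.912 in the fighter frame): u_1 = (0.912 + 0.715) / (1 + 0.912·0.715) = 1.6270/1.6521 = 0.9848.
Compose with the submunition (u' = 0.249 in the torpedo frame): u_2 = (0.249 + 0.985) / (1 + 0.249·0.985) = 1.2338/1.2452 = 0.9908.

0.991c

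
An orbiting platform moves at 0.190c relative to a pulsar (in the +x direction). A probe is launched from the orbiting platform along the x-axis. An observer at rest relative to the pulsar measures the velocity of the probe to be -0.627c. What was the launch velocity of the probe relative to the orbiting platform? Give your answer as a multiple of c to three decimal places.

Invert the composition law: u' = (u − v)/(1 − uv/c²).
u' = (-0.627 − 0.190) / (1 − (-0.627)(0.190)) = -0.8170/1.1191 = -0.7300.

-0.730c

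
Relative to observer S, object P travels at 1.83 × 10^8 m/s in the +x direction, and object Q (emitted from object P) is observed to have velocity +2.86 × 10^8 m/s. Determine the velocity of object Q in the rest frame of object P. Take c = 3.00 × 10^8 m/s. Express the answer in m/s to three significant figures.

+2.46 × 10^8 m/s

v = 0.610c, u = 0.953c.
Invert the composition law: u' = (u − v)/(1 − uv/c²).
u' = (0.953 − 0.610) / (1 − (0.953)(0.610)) = 0.3433/0.4185 = 0.8205.
u' = 0.8205 × 3.00 × 10^8 m/s.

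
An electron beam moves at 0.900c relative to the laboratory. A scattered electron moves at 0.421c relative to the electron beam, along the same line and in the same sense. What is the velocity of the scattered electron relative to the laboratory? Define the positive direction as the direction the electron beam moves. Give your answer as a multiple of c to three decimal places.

0.958c

With v = 0.900 and u' = 0.421 (in units of c),
u = (u' + v)/(1 + u'v/c²):
u = (0.421 + 0.900) / (1 + 0.421·0.900) = 1.3210/1.3789 = 0.9580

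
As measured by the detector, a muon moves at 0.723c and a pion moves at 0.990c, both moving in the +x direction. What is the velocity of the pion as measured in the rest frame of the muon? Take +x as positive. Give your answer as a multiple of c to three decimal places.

+0.939c

β_A = 0.723, β_B = 0.990.
Transform to A's frame with the inverse velocity-addition law: u' = (u − v)/(1 − uv/c²), taking u = β_B and v = β_A.
u' = (0.990 − 0.723) / (1 − (0.723)(0.990)) = 0.2670/0.2842 = 0.9394.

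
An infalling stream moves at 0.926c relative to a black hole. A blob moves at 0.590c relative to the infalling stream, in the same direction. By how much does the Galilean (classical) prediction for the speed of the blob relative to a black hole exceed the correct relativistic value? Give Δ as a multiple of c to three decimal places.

Δ = 0.536c

Galilean: u_cl = 0.590 + 0.926 = 1.5160.
Relativistic: u_rel = (0.590 + 0.926) / (1 + 0.590·0.926) = 1.5160/1.5463 = 0.9804.
Δ = 1.5160 − 0.9804 = 0.5356.
(The classical prediction exceeds c; the relativistic result does not.)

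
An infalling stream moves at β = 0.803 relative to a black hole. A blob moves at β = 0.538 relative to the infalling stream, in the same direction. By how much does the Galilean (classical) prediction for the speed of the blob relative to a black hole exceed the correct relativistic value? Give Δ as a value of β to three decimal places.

Δ = 0.405

Galilean: u_cl = 0.538 + 0.803 = 1.3410.
Relativistic: u_rel = (0.538 + 0.803) / (1 + 0.538·0.803) = 1.3410/1.4320 = 0.9364.
Δ = 1.3410 − 0.9364 = 0.4046.
(The classical prediction exceeds c; the relativistic result does not.)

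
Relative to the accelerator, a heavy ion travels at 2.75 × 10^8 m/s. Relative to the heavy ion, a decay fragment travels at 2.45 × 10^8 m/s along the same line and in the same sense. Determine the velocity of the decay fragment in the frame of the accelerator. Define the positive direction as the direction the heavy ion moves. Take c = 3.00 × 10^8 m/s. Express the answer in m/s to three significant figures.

In units of c (dividing by 3.00 × 10^8 m/s): v = 0.917, u' = 0.817.
u = (u' + v)/(1 + u'v/c²):
u = (0.817 + 0.917) / (1 + 0.817·0.917) = 1.7333/1.7486 = 0.9913
(Galilean addition would give +1.733c, exceeding c.)
Converting back: u = 0.9913 × 3.00 × 10^8 m/s.

2.97 × 10^8 m/s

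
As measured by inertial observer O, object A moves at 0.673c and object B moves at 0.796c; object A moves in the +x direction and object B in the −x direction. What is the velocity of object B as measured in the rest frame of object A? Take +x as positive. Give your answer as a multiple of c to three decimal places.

β_A = 0.673, β_B = -0.796.
Transform to A's frame with the inverse velocity-addition law: u' = (u − v)/(1 − uv/c²), taking u = β_B and v = β_A.
u' = (-0.796 − 0.673) / (1 − (0.673)(-0.796)) = -1.4690/1.5357 = -0.9566.

-0.957c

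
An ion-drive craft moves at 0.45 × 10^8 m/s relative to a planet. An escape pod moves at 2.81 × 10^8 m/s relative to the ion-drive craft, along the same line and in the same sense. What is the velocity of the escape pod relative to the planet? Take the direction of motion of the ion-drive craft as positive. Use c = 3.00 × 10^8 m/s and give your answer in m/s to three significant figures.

2.86 × 10^8 m/s

In units of c (dividing by 3.00 × 10^8 m/s): v = 0.150, u' = 0.937.
u = (u' + v)/(1 + u'v/c²):
u = (0.937 + 0.150) / (1 + 0.937·0.150) = 1.0867/1.1405 = 0.9528
Converting back: u = 0.9528 × 3.00 × 10^8 m/s.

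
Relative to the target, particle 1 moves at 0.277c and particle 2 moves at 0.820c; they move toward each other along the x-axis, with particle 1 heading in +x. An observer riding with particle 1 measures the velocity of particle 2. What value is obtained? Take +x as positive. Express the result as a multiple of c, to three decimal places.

β_A = 0.277, β_B = -0.820.
Transform to A's frame with the inverse velocity-addition law: u' = (u − v)/(1 − uv/c²), taking u = β_B and v = β_A.
u' = (-0.820 − 0.277) / (1 − (0.277)(-0.820)) = -1.0970/1.2271 = -0.8939.

-0.894c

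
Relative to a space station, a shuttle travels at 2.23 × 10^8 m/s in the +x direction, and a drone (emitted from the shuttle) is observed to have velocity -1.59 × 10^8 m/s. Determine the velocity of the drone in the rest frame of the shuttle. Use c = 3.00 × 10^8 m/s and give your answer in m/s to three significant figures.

-2.74 × 10^8 m/s

v = 0.743c, u = -0.530c.
Invert the composition law: u' = (u − v)/(1 − uv/c²).
u' = (-0.530 − 0.743) / (1 − (-0.530)(0.743)) = -1.2733/1.3940 = -0.9135.
u' = -0.9135 × 3.00 × 10^8 m/s.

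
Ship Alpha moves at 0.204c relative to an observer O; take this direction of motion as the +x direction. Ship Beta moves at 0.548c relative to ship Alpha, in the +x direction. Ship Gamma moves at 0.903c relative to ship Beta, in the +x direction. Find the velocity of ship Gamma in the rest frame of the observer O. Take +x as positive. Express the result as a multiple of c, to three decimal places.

0.981c

Apply u = (u' + v)/(1 + u'v/c²) successively, working outward toward the observer O.
Start: velocity of ship Alpha relative to the observer O = 0.2040c.
Compose with ship Beta (u' = 0.548 in ship Alpha frame): u_1 = (0.548 + 0.204) / (1 + 0.548·0.204) = 0.7520/1.1118 = 0.6764.
Compose with ship Gamma (u' = 0.903 in ship Beta frame): u_2 = (0.903 + 0.676) / (1 + 0.903·0.676) = 1.5794/1.6108 = 0.9805.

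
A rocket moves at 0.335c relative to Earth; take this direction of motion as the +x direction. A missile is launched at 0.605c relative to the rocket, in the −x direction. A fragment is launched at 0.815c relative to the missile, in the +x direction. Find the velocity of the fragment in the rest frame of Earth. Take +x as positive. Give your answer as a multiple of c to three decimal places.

+0.658c

Apply u = (u' + v)/(1 + u'v/c²) successively, working outward toward Earth.
Start: velocity of the rocket relative to Earth = 0.3350c.
Compose with the missile (u' = -0.605 in the rocket frame): u_1 = (-0.605 + 0.335) / (1 + (-0.605)·0.335) = -0.2700/0.7973 = -0.3386.
Compose with the fragment (u' = 0.815 in the missile frame): u_2 = (0.815 + (-0.339)) / (1 + 0.815·(-0.339)) = 0.4764/0.7240 = 0.6580.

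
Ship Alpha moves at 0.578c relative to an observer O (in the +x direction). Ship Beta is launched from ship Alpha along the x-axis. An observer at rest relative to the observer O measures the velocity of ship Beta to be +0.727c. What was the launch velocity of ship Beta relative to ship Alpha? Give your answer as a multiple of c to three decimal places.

Invert the composition law: u' = (u − v)/(1 − uv/c²).
u' = (0.727 − 0.578) / (1 − (0.727)(0.578)) = 0.1490/0.5798 = 0.2570.

+0.257c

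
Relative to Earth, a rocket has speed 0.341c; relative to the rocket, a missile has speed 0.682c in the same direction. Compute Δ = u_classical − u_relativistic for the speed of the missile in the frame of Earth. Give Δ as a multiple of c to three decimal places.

Δ = 0.193c

Galilean: u_cl = 0.682 + 0.341 = 1.0230.
Relativistic: u_rel = (0.682 + 0.341) / (1 + 0.682·0.341) = 1.0230/1.2326 = 0.8300.
Δ = 1.0230 − 0.8300 = 0.1930.
(The classical prediction exceeds c; the relativistic result does not.)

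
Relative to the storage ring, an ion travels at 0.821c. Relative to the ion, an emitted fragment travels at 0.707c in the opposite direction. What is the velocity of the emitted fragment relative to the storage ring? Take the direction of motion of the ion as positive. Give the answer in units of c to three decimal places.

+0.272c

With v = 0.821 and u' = -0.707 (in units of c),
u = (u' + v)/(1 + u'v/c²):
u = (-0.707 + 0.821) / (1 + (-0.707)·0.821) = 0.1140/0.4196 = 0.2717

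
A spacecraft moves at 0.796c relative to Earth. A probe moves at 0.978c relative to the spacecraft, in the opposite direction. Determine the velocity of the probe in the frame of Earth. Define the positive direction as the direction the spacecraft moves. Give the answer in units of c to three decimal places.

-0.822c

With v = 0.796 and u' = -0.978 (in units of c),
u = (u' + v)/(1 + u'v/c²):
u = (-0.978 + 0.796) / (1 + (-0.978)·0.796) = -0.1820/0.2215 = -0.8216
(Galilean addition would give -0.182c.)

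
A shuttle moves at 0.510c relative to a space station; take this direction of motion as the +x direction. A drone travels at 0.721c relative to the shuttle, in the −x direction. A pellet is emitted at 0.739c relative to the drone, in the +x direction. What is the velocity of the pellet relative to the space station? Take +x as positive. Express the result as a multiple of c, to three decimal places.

+0.538c

Apply u = (u' + v)/(1 + u'v/c²) successively, working outward toward the space station.
Start: velocity of the shuttle relative to the space station = 0.5100c.
Compose with the drone (u' = -0.721 in the shuttle frame): u_1 = (-0.721 + 0.510) / (1 + (-0.721)·0.510) = -0.2110/0.6323 = -0.3337.
Compose with the pellet (u' = 0.739 in the drone frame): u_2 = (0.739 + (-0.334)) / (1 + 0.739·(-0.334)) = 0.4053/0.7534 = 0.5380.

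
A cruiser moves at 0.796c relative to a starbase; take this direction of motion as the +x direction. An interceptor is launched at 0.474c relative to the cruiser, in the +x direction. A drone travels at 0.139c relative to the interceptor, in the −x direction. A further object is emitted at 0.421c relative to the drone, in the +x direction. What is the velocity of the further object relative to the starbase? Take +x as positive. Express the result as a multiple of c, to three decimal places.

+0.957c

Apply u = (u' + v)/(1 + u'v/c²) successively, working outward toward the starbase.
Start: velocity of the cruiser relative to the starbase = 0.7960c.
Compose with the interceptor (u' = 0.474 in the cruiser frame): u_1 = (0.474 + 0.796) / (1 + 0.474·0.796) = 1.2700/1.3773 = 0.9221.
Compose with the drone (u' = -0.139 in the interceptor frame): u_2 = (-0.139 + 0.922) / (1 + (-0.139)·0.922) = 0.7831/0.8718 = 0.8982.
Compose with the further object (u' = 0.421 in the drone frame): u_3 = (0.421 + 0.898) / (1 + 0.421·0.898) = 1.3192/1.3781 = 0.9572.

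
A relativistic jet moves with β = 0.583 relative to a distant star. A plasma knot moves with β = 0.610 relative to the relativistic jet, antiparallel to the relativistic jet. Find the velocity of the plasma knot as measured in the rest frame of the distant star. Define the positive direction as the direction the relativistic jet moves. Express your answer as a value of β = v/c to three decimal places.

β = -0.042

With v = 0.583 and u' = -0.610 (in units of c),
u = (u' + v)/(1 + u'v/c²):
u = (-0.610 + 0.583) / (1 + (-0.610)·0.583) = -0.0270/0.6444 = -0.0419
(Galilean addition would give -0.027c.)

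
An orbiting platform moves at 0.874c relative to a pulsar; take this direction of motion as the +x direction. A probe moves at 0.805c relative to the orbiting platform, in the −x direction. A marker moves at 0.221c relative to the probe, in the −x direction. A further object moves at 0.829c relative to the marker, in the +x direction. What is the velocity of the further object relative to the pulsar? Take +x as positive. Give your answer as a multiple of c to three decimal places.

Apply u = (u' + v)/(1 + u'v/c²) successively, working outward toward the pulsar.
Start: velocity of the orbiting platform relative to the pulsar = 0.8740c.
Compose with the probe (u' = -0.805 in the orbiting platform frame): u_1 = (-0.805 + 0.874) / (1 + (-0.805)·0.874) = 0.0690/0.2964 = 0.2328.
Compose with the marker (u' = -0.221 in the probe frame): u_2 = (-0.221 + 0.233) / (1 + (-0.221)·0.233) = 0.0118/0.9486 = 0.0124.
Compose with the further object (u' = 0.829 in the marker frame): u_3 = (0.829 + 0.012) / (1 + 0.829·0.012) = 0.8414/1.0103 = 0.8328.

+0.833c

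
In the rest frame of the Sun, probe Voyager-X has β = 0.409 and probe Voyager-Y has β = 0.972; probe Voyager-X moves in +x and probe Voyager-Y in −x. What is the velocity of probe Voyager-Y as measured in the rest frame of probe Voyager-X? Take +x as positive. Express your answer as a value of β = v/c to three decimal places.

β_A = 0.409, β_B = -0.972.
Transform to A's frame with the inverse velocity-addition law: u' = (u − v)/(1 − uv/c²), taking u = β_B and v = β_A.
u' = (-0.972 − 0.409) / (1 − (0.409)(-0.972)) = -1.3810/1.3975 = -0.9882.

β = -0.988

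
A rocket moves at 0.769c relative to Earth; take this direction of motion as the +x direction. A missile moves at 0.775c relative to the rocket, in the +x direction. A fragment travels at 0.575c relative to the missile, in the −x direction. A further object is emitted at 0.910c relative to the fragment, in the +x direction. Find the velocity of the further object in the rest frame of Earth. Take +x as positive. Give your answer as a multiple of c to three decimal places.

Apply u = (u' + v)/(1 + u'v/c²) successively, working outward toward Earth.
Start: velocity of the rocket relative to Earth = 0.7690c.
Compose with the missile (u' = 0.775 in the rocket frame): u_1 = (0.775 + 0.769) / (1 + 0.775·0.769) = 1.5440/1.5960 = 0.9674.
Compose with the fragment (u' = -0.575 in the missile frame): u_2 = (-0.575 + 0.967) / (1 + (-0.575)·0.967) = 0.3924/0.4437 = 0.8844.
Compose with the further object (u' = 0.910 in the fragment frame): u_3 = (0.910 + 0.884) / (1 + 0.910·0.884) = 1.7944/1.8048 = 0.9942.

+0.994c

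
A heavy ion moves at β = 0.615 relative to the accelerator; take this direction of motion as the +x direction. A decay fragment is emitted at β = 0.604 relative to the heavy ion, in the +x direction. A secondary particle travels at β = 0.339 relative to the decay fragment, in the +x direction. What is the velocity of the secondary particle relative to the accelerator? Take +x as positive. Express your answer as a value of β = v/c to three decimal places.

Apply u = (u' + v)/(1 + u'v/c²) successively, working outward toward the accelerator.
Start: velocity of the heavy ion relative to the accelerator = 0.6150c.
Compose with the decay fragment (u' = 0.604 in the heavy ion frame): u_1 = (0.604 + 0.615) / (1 + 0.604·0.615) = 1.2190/1.3715 = 0.8888.
Compose with the secondary particle (u' = 0.339 in the decay fragment frame): u_2 = (0.339 + 0.889) / (1 + 0.339·0.889) = 1.2278/1.3013 = 0.9435.

β = 0.944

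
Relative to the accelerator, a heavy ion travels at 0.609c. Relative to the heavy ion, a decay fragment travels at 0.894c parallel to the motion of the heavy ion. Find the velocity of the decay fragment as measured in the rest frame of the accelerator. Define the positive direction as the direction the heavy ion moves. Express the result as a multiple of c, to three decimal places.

0.973c

With v = 0.609 and u' = 0.894 (in units of c),
u = (u' + v)/(1 + u'v/c²):
u = (0.894 + 0.609) / (1 + 0.894·0.609) = 1.5030/1.5444 = 0.9732
(Galilean addition would give +1.503c, exceeding c.)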